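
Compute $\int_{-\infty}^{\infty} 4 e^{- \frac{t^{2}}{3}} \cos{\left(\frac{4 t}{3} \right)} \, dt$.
$\frac{4 \sqrt{3} \sqrt{\pi}}{e^{\frac{4}{3}}}$

Treat the cosine frequency as a parameter and define $I(b) = \int_{-\infty}^{\infty} 4 e^{- \frac{t^{2}}{3}} \cos{\left(b t \right)} \, dt$.

Differentiating under the integral sign,
$$I'(b) = \int_{-\infty}^{\infty} - 4 t e^{- \frac{t^{2}}{3}} \sin{\left(b t \right)} \, dt.$$

Integrate $\int_{-\infty}^{\infty} t \sin(b t)\, e^{- \frac{t^{2}}{3}}\, dt$ by parts with $u = \sin(b t)$ and $dv = t\, e^{- \frac{t^{2}}{3}}\, dt$, giving $v = - \frac{3 e^{- \frac{t^{2}}{3}}}{2}$. The boundary term vanishes and
$$\int_{-\infty}^{\infty} t \sin(b t)\, e^{- \frac{t^{2}}{3}}\, dt = \frac{3 b}{2} \int_{-\infty}^{\infty} \cos(b t)\, e^{- \frac{t^{2}}{3}}\, dt,$$
so $I'(b) = - \frac{3 b}{2}\, I(b)$.

This is a separable first-order ODE; solving with the initial condition $I(0) = \int_{-\infty}^{\infty} 4 e^{- \frac{t^{2}}{3}}\,dt = 4 \sqrt{3} \sqrt{\pi}$ gives
$$I(b) = 4 \sqrt{3} \sqrt{\pi} e^{- \frac{3 b^{2}}{4}}.$$

Setting $b = \frac{4}{3}$:
$$I = \frac{4 \sqrt{3} \sqrt{\pi}}{e^{\frac{4}{3}}}.$$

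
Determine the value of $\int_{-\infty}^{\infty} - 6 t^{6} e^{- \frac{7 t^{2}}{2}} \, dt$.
$- \frac{90 \sqrt{14} \sqrt{\pi}}{2401}$

Start from the elementary integral
$$J(a) = \int_{-\infty}^{\infty} - 6 e^{- a t^{2}} \, dt = - \frac{6 \sqrt{\pi}}{\sqrt{a}}.$$

Differentiating under the integral sign brings down a factor of $(-t^2)$:
$$\frac{dJ}{da} = \int_{-\infty}^{\infty} 6 t^{2} e^{- a t^{2}} \, dt = \frac{3 \sqrt{\pi}}{a^{\frac{3}{2}}}.$$

Repeating $3$ times in total — each differentiation brings down another $(-t^2)$ — gives
$$\frac{d^{3}J}{da^{3}} = \int_{-\infty}^{\infty} 6 t^{6} e^{- a t^{2}} \, dt = \frac{45 \sqrt{\pi}}{4 a^{\frac{7}{2}}},$$
and the integrand here is $(-1)^{3}$ times the target integrand, so $I = (-1)^{3}\,\frac{d^{3}J}{da^{3}} = - \frac{45 \sqrt{\pi}}{4 a^{\frac{7}{2}}}$.

Setting $a = \frac{7}{2}$:
$$I = - \frac{90 \sqrt{14} \sqrt{\pi}}{2401}.$$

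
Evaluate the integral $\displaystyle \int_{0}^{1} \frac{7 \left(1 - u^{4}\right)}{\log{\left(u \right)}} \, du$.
$- \log{\left(78125 \right)}$

Replace the exponent $4$ by a parameter $a$: let $I(a) = \int_{0}^{1} \frac{7 \left(1 - u^{a}\right)}{\log{\left(u \right)}} \, du$.

Since $\dfrac{\partial}{\partial a}\,u^{a} = u^{a} \ln u$, the $\ln u$ in the denominator cancels and
$$\frac{dI}{da} = \int_{0}^{1} -7 u^{a} \, du = -7 \left[\frac{u^{a+1}}{a+1}\right]_0^1 = - \frac{7}{a + 1}.$$

Integrating with respect to $a$ gives $I(a) = - 7 \log{\left(a + 1 \right)} + C$.

At $a = 0$ the integrand is identically $0$, so $I(0) = 0$. The closed form gives $0$, hence $C = 0$.

Setting $a = 4$:
$$I = - \log{\left(78125 \right)}.$$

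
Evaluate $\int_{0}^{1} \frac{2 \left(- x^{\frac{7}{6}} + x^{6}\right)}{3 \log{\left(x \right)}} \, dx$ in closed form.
$- \frac{2 \log{\left(13 \right)}}{3} + \frac{2 \log{\left(42 \right)}}{3}$

Consider the one-parameter family: let $I(a) = \int_{0}^{1} \frac{2 \left(- x^{\frac{7}{6}} + x^{a}\right)}{3 \log{\left(x \right)}} \, dx$.

Since $\dfrac{\partial}{\partial a}\,x^{a} = x^{a} \ln x$, the $\ln x$ in the denominator cancels and
$$\frac{dI}{da} = \int_{0}^{1} \frac{2}{3} x^{a} \, dx = \frac{2}{3} \left[\frac{x^{a+1}}{a+1}\right]_0^1 = \frac{2}{3 \left(a + 1\right)}.$$

Integrating with respect to $a$ gives $I(a) = \log{\left(\frac{\sqrt[3]{13} \cdot 6^{\frac{2}{3}} \left(a + 1\right)^{\frac{2}{3}}}{13} \right)} + C$.

At $a = \frac{7}{6}$ the integrand is identically $0$, so $I(\frac{7}{6}) = 0$. The closed form gives $0$, hence $C = 0$.

Setting $a = 6$:
$$I = - \frac{2 \log{\left(13 \right)}}{3} + \frac{2 \log{\left(42 \right)}}{3}.$$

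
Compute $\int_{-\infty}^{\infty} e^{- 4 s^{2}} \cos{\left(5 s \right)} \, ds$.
$\frac{\sqrt{\pi}}{2 e^{\frac{25}{16}}}$

Let $b$ denote the cosine frequency and define $I(b) = \int_{-\infty}^{\infty} e^{- 4 s^{2}} \cos{\left(b s \right)} \, ds$.

Differentiating under the integral sign,
$$I'(b) = \int_{-\infty}^{\infty} - s e^{- 4 s^{2}} \sin{\left(b s \right)} \, ds.$$

Integrate $\int_{-\infty}^{\infty} s \sin(b s)\, e^{- 4 s^{2}}\, ds$ by parts with $u = \sin(b s)$ and $dv = s\, e^{- 4 s^{2}}\, ds$, giving $v = - \frac{e^{- 4 s^{2}}}{8}$. The boundary term vanishes and
$$\int_{-\infty}^{\infty} s \sin(b s)\, e^{- 4 s^{2}}\, ds = \frac{b}{8} \int_{-\infty}^{\infty} \cos(b s)\, e^{- 4 s^{2}}\, ds,$$
so $I'(b) = - \frac{b}{8}\, I(b)$.

This is a separable first-order ODE; solving with the initial condition $I(0) = \int_{-\infty}^{\infty} e^{- 4 s^{2}}\,ds = \frac{\sqrt{\pi}}{2}$ gives
$$I(b) = \frac{\sqrt{\pi} e^{- \frac{b^{2}}{16}}}{2}.$$

Setting $b = 5$:
$$I = \frac{\sqrt{\pi}}{2 e^{\frac{25}{16}}}.$$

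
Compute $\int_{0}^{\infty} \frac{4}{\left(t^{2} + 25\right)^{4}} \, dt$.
$\frac{\pi}{125000}$

Begin with the known result
$$J(a) = \int_{0}^{\infty} \frac{4}{a^{2} + t^{2}} \, dt = \frac{2 \pi}{a}.$$

Differentiating under the integral sign with respect to $a$,
$$\frac{dJ}{da} = \int_{0}^{\infty} - \frac{8 a}{\left(a^{2} + t^{2}\right)^{2}} \, dt = - \frac{2 \pi}{a^{2}},$$
so $\int_{0}^{\infty} \frac{4}{\left(a^{2} + t^{2}\right)^{2}} \, dt = \frac{\pi}{a^{3}}$.

Repeating — each differentiation of $1/(t^2+a^2)^j$ produces $-2ja/(t^2+a^2)^{j+1}$ — and dividing through by $-2ja$ at each step yields, after $3$ differentiations in total,
$$\int_{0}^{\infty} \frac{4}{\left(a^{2} + t^{2}\right)^{4}} \, dt = \frac{5 \pi}{8 a^{7}}.$$

Setting $a = 5$:
$$I = \frac{\pi}{125000}.$$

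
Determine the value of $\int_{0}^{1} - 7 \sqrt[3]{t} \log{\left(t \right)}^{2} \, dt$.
$- \frac{189}{32}$

Consider the simpler parametrised integral
$$J(a) = \int_{0}^{1} - 7 t^{a} \, dt = - \frac{7}{a + 1}.$$

Differentiating under the integral sign brings down a factor of $\ln t$:
$$\frac{dJ}{da} = \int_{0}^{1} - 7 t^{a} \log{\left(t \right)} \, dt = \frac{7}{\left(a + 1\right)^{2}}.$$

Repeating twice in total — each differentiation brings down another $\ln t$ — gives
$$\frac{d^{2}J}{da^{2}} = \int_{0}^{1} - 7 t^{a} \log{\left(t \right)}^{2} \, dt = - \frac{14}{\left(a + 1\right)^{3}},$$
and the integrand here is exactly the target integrand, so $I = - \frac{14}{\left(a + 1\right)^{3}}$.

Setting $a = \frac{1}{3}$:
$$I = - \frac{189}{32}.$$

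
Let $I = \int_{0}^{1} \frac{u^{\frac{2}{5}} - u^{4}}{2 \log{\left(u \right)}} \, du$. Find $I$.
$- \log{\left(5 \right)} + \frac{\log{\left(7 \right)}}{2}$

Consider the one-parameter family: let $I(a) = \int_{0}^{1} \frac{u^{\frac{2}{5}} - u^{a}}{2 \log{\left(u \right)}} \, du$.

Since $\dfrac{\partial}{\partial a}\,u^{a} = u^{a} \ln u$, the $\ln u$ in the denominator cancels and
$$\frac{dI}{da} = \int_{0}^{1} - \frac{1}{2} u^{a} \, du = - \frac{1}{2} \left[\frac{u^{a+1}}{a+1}\right]_0^1 = - \frac{1}{2 a + 2}.$$

Integrating with respect to $a$ gives $I(a) = - \frac{\log{\left(a + 1 \right)}}{2} - \frac{\log{\left(5 \right)}}{2} + \frac{\log{\left(7 \right)}}{2} + C$.

At $a = \frac{2}{5}$ the integrand is identically $0$, so $I(\frac{2}{5}) = 0$. The closed form gives $0$, hence $C = 0$.

Setting $a = 4$:
$$I = - \log{\left(5 \right)} + \frac{\log{\left(7 \right)}}{2}.$$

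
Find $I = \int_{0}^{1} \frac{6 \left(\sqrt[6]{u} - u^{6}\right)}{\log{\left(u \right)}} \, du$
$- \log{\left(46656 \right)}$

Replace the exponent $6$ by a parameter $a$: let $I(a) = \int_{0}^{1} \frac{6 \left(\sqrt[6]{u} - u^{a}\right)}{\log{\left(u \right)}} \, du$.

Since $\dfrac{\partial}{\partial a}\,u^{a} = u^{a} \ln u$, the $\ln u$ in the denominator cancels and
$$\frac{dI}{da} = \int_{0}^{1} -6 u^{a} \, du = -6 \left[\frac{u^{a+1}}{a+1}\right]_0^1 = - \frac{6}{a + 1}.$$

Integrating with respect to $a$ gives $I(a) = - \log{\left(\frac{46656 \left(a + 1\right)^{6}}{117649} \right)} + C$.

At $a = \frac{1}{6}$ the integrand is identically $0$, so $I(\frac{1}{6}) = 0$. The closed form gives $0$, hence $C = 0$.

Setting $a = 6$:
$$I = - \log{\left(46656 \right)}.$$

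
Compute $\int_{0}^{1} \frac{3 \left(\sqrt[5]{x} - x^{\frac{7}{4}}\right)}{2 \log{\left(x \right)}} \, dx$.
$- \log{\left(55 \right)} - \frac{\log{\left(330 \right)}}{2} + \log{\left(288 \right)}$

Replace the exponent $\frac{7}{4}$ by a parameter $a$: let $I(a) = \int_{0}^{1} \frac{3 \left(\sqrt[5]{x} - x^{a}\right)}{2 \log{\left(x \right)}} \, dx$.

Since $\dfrac{\partial}{\partial a}\,x^{a} = x^{a} \ln x$, the $\ln x$ in the denominator cancels and
$$\frac{dI}{da} = \int_{0}^{1} - \frac{3}{2} x^{a} \, dx = - \frac{3}{2} \left[\frac{x^{a+1}}{a+1}\right]_0^1 = - \frac{3}{2 a + 2}.$$

Integrating with respect to $a$ gives $I(a) = - \log{\left(\frac{5 \sqrt{30} \left(a + 1\right)^{\frac{3}{2}}}{36} \right)} + C$.

At $a = \frac{1}{5}$ the integrand is identically $0$, so $I(\frac{1}{5}) = 0$. The closed form gives $0$, hence $C = 0$.

Setting $a = \frac{7}{4}$:
$$I = - \log{\left(55 \right)} - \frac{\log{\left(330 \right)}}{2} + \log{\left(288 \right)}.$$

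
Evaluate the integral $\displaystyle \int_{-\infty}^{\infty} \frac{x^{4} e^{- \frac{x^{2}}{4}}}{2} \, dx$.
$12 \sqrt{\pi}$

Consider the simpler parametrised integral
$$J(a) = \int_{-\infty}^{\infty} \frac{e^{- a x^{2}}}{2} \, dx = \frac{\sqrt{\pi}}{2 \sqrt{a}}.$$

Differentiating under the integral sign brings down a factor of $(-x^2)$:
$$\frac{dJ}{da} = \int_{-\infty}^{\infty} - \frac{x^{2} e^{- a x^{2}}}{2} \, dx = - \frac{\sqrt{\pi}}{4 a^{\frac{3}{2}}}.$$

Repeating twice in total — each differentiation brings down another $(-x^2)$ — gives
$$\frac{d^{2}J}{da^{2}} = \int_{-\infty}^{\infty} \frac{x^{4} e^{- a x^{2}}}{2} \, dx = \frac{3 \sqrt{\pi}}{8 a^{\frac{5}{2}}},$$
and the integrand here is exactly the target integrand, so $I = \frac{3 \sqrt{\pi}}{8 a^{\frac{5}{2}}}$.

Setting $a = \frac{1}{4}$:
$$I = 12 \sqrt{\pi}.$$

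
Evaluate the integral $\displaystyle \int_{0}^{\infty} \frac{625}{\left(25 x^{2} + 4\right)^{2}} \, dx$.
$\frac{125 \pi}{32}$

Recall the elementary integral
$$J(a) = \int_{0}^{\infty} \frac{1}{a^{2} + x^{2}} \, dx = \frac{\pi}{2 a}.$$

Differentiating under the integral sign with respect to $a$,
$$\frac{dJ}{da} = \int_{0}^{\infty} - \frac{2 a}{\left(a^{2} + x^{2}\right)^{2}} \, dx = - \frac{\pi}{2 a^{2}},$$
so $\int_{0}^{\infty} \frac{1}{\left(a^{2} + x^{2}\right)^{2}} \, dx = \frac{\pi}{4 a^{3}}$.

Setting $a = \frac{2}{5}$:
$$I = \frac{125 \pi}{32}.$$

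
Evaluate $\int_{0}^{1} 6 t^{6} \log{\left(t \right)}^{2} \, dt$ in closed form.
$\frac{12}{343}$

Begin with the known integral
$$J(a) = \int_{0}^{1} 6 t^{a} \, dt = \frac{6}{a + 1}.$$

Differentiating under the integral sign brings down a factor of $\ln t$:
$$\frac{dJ}{da} = \int_{0}^{1} 6 t^{a} \log{\left(t \right)} \, dt = - \frac{6}{\left(a + 1\right)^{2}}.$$

Repeating twice in total — each differentiation brings down another $\ln t$ — gives
$$\frac{d^{2}J}{da^{2}} = \int_{0}^{1} 6 t^{a} \log{\left(t \right)}^{2} \, dt = \frac{12}{\left(a + 1\right)^{3}},$$
and the integrand here is exactly the target integrand, so $I = \frac{12}{\left(a + 1\right)^{3}}$.

Setting $a = 6$:
$$I = \frac{12}{343}.$$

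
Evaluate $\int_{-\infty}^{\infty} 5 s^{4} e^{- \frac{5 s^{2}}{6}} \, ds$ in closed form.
$\frac{27 \sqrt{30} \sqrt{\pi}}{25}$

Begin with the known integral
$$J(a) = \int_{-\infty}^{\infty} 5 e^{- a s^{2}} \, ds = \frac{5 \sqrt{\pi}}{\sqrt{a}}.$$

Differentiating under the integral sign brings down a factor of $(-s^2)$:
$$\frac{dJ}{da} = \int_{-\infty}^{\infty} - 5 s^{2} e^{- a s^{2}} \, ds = - \frac{5 \sqrt{\pi}}{2 a^{\frac{3}{2}}}.$$

Repeating twice in total — each differentiation brings down another $(-s^2)$ — gives
$$\frac{d^{2}J}{da^{2}} = \int_{-\infty}^{\infty} 5 s^{4} e^{- a s^{2}} \, ds = \frac{15 \sqrt{\pi}}{4 a^{\frac{5}{2}}},$$
and the integrand here is exactly the target integrand, so $I = \frac{15 \sqrt{\pi}}{4 a^{\frac{5}{2}}}$.

Setting $a = \frac{5}{6}$:
$$I = \frac{27 \sqrt{30} \sqrt{\pi}}{25}.$$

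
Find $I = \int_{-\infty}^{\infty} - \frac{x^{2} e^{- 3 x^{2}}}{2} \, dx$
$- \frac{\sqrt{3} \sqrt{\pi}}{36}$

Begin with the known integral
$$J(a) = \int_{-\infty}^{\infty} - \frac{e^{- a x^{2}}}{2} \, dx = - \frac{\sqrt{\pi}}{2 \sqrt{a}}.$$

Differentiating under the integral sign brings down a factor of $(-x^2)$:
$$\frac{dJ}{da} = \int_{-\infty}^{\infty} \frac{x^{2} e^{- a x^{2}}}{2} \, dx = \frac{\sqrt{\pi}}{4 a^{\frac{3}{2}}}.$$

The integral on the left is $-I$, so $I = - \frac{\sqrt{\pi}}{4 a^{\frac{3}{2}}}$.

Setting $a = 3$:
$$I = - \frac{\sqrt{3} \sqrt{\pi}}{36}.$$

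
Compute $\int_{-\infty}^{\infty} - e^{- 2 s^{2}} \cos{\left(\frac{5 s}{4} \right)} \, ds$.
$- \frac{\sqrt{2} \sqrt{\pi}}{2 e^{\frac{25}{128}}}$

Define $I(b) = \int_{-\infty}^{\infty} - e^{- 2 s^{2}} \cos{\left(b s \right)} \, ds$.

Differentiating under the integral sign,
$$I'(b) = \int_{-\infty}^{\infty} s e^{- 2 s^{2}} \sin{\left(b s \right)} \, ds.$$

Integrate $\int_{-\infty}^{\infty} s \sin(b s)\, e^{- 2 s^{2}}\, ds$ by parts with $u = \sin(b s)$ and $dv = s\, e^{- 2 s^{2}}\, ds$, giving $v = - \frac{e^{- 2 s^{2}}}{4}$. The boundary term vanishes and
$$\int_{-\infty}^{\infty} s \sin(b s)\, e^{- 2 s^{2}}\, ds = \frac{b}{4} \int_{-\infty}^{\infty} \cos(b s)\, e^{- 2 s^{2}}\, ds,$$
so $I'(b) = - \frac{b}{4}\, I(b)$.

This is a separable first-order ODE; solving with the initial condition $I(0) = \int_{-\infty}^{\infty} - e^{- 2 s^{2}}\,ds = - \frac{\sqrt{2} \sqrt{\pi}}{2}$ gives
$$I(b) = - \frac{\sqrt{2} \sqrt{\pi} e^{- \frac{b^{2}}{8}}}{2}.$$

Setting $b = \frac{5}{4}$:
$$I = - \frac{\sqrt{2} \sqrt{\pi}}{2 e^{\frac{25}{128}}}.$$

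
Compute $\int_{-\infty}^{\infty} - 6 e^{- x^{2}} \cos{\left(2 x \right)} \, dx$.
$- \frac{6 \sqrt{\pi}}{e}$

Treat the cosine frequency as a parameter and define $I(b) = \int_{-\infty}^{\infty} - 6 e^{- x^{2}} \cos{\left(b x \right)} \, dx$.

Differentiating under the integral sign,
$$I'(b) = \int_{-\infty}^{\infty} 6 x e^{- x^{2}} \sin{\left(b x \right)} \, dx.$$

Integrate $\int_{-\infty}^{\infty} x \sin(b x)\, e^{- x^{2}}\, dx$ by parts with $u = \sin(b x)$ and $dv = x\, e^{- x^{2}}\, dx$, giving $v = - \frac{e^{- x^{2}}}{2}$. The boundary term vanishes and
$$\int_{-\infty}^{\infty} x \sin(b x)\, e^{- x^{2}}\, dx = \frac{b}{2} \int_{-\infty}^{\infty} \cos(b x)\, e^{- x^{2}}\, dx,$$
so $I'(b) = - \frac{b}{2}\, I(b)$.

This is a separable first-order ODE; solving with the initial condition $I(0) = \int_{-\infty}^{\infty} - 6 e^{- x^{2}}\,dx = - 6 \sqrt{\pi}$ gives
$$I(b) = - 6 \sqrt{\pi} e^{- \frac{b^{2}}{4}}.$$

Setting $b = 2$:
$$I = - \frac{6 \sqrt{\pi}}{e}.$$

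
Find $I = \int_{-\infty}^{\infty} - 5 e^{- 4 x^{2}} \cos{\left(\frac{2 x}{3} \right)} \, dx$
$- \frac{5 \sqrt{\pi}}{2 e^{\frac{1}{36}}}$

Treat the cosine frequency as a parameter and define $I(b) = \int_{-\infty}^{\infty} - 5 e^{- 4 x^{2}} \cos{\left(b x \right)} \, dx$.

Differentiating under the integral sign,
$$I'(b) = \int_{-\infty}^{\infty} 5 x e^{- 4 x^{2}} \sin{\left(b x \right)} \, dx.$$

Integrate $\int_{-\infty}^{\infty} x \sin(b x)\, e^{- 4 x^{2}}\, dx$ by parts with $u = \sin(b x)$ and $dv = x\, e^{- 4 x^{2}}\, dx$, giving $v = - \frac{e^{- 4 x^{2}}}{8}$. The boundary term vanishes and
$$\int_{-\infty}^{\infty} x \sin(b x)\, e^{- 4 x^{2}}\, dx = \frac{b}{8} \int_{-\infty}^{\infty} \cos(b x)\, e^{- 4 x^{2}}\, dx,$$
so $I'(b) = - \frac{b}{8}\, I(b)$.

This is a separable first-order ODE; solving with the initial condition $I(0) = \int_{-\infty}^{\infty} - 5 e^{- 4 x^{2}}\,dx = - \frac{5 \sqrt{\pi}}{2}$ gives
$$I(b) = - \frac{5 \sqrt{\pi} e^{- \frac{b^{2}}{16}}}{2}.$$

Setting $b = \frac{2}{3}$:
$$I = - \frac{5 \sqrt{\pi}}{2 e^{\frac{1}{36}}}.$$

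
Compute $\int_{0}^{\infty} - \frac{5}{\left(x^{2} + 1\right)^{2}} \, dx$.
$- \frac{5 \pi}{4}$

Recall the elementary integral
$$J(a) = \int_{0}^{\infty} - \frac{5}{a^{2} + x^{2}} \, dx = - \frac{5 \pi}{2 a}.$$

Differentiating under the integral sign with respect to $a$,
$$\frac{dJ}{da} = \int_{0}^{\infty} \frac{10 a}{\left(a^{2} + x^{2}\right)^{2}} \, dx = \frac{5 \pi}{2 a^{2}},$$
so $\int_{0}^{\infty} - \frac{5}{\left(a^{2} + x^{2}\right)^{2}} \, dx = - \frac{5 \pi}{4 a^{3}}$.

Setting $a = 1$:
$$I = - \frac{5 \pi}{4}.$$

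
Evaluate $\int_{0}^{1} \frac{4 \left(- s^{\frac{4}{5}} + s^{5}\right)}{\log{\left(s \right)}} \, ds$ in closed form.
$\log{\left(\frac{10000}{81} \right)}$

Consider the one-parameter family: let $I(a) = \int_{0}^{1} \frac{4 \left(s^{5} - s^{a}\right)}{\log{\left(s \right)}} \, ds$.

Since $\dfrac{\partial}{\partial a}\,s^{a} = s^{a} \ln s$, the $\ln s$ in the denominator cancels and
$$\frac{dI}{da} = \int_{0}^{1} -4 s^{a} \, ds = -4 \left[\frac{s^{a+1}}{a+1}\right]_0^1 = - \frac{4}{a + 1}.$$

Integrating with respect to $a$ gives $I(a) = \log{\left(\frac{1296}{\left(a + 1\right)^{4}} \right)} + C$.

At $a = 5$ the integrand is identically $0$, so $I(5) = 0$. The closed form gives $0$, hence $C = 0$.

Setting $a = \frac{4}{5}$:
$$I = \log{\left(\frac{10000}{81} \right)}.$$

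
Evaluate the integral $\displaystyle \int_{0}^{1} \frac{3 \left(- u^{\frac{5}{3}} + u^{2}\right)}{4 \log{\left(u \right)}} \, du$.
$- \frac{9 \log{\left(2 \right)}}{4} + \frac{3 \log{\left(3 \right)}}{2}$

Consider the one-parameter family: let $I(a) = \int_{0}^{1} \frac{3 \left(u^{2} - u^{a}\right)}{4 \log{\left(u \right)}} \, du$.

Since $\dfrac{\partial}{\partial a}\,u^{a} = u^{a} \ln u$, the $\ln u$ in the denominator cancels and
$$\frac{dI}{da} = \int_{0}^{1} - \frac{3}{4} u^{a} \, du = - \frac{3}{4} \left[\frac{u^{a+1}}{a+1}\right]_0^1 = - \frac{3}{4 a + 4}.$$

Integrating with respect to $a$ gives $I(a) = - \frac{3 \log{\left(a + 1 \right)}}{4} + \frac{3 \log{\left(3 \right)}}{4} + C$.

At $a = 2$ the integrand is identically $0$, so $I(2) = 0$. The closed form gives $0$, hence $C = 0$.

Setting $a = \frac{5}{3}$:
$$I = - \frac{9 \log{\left(2 \right)}}{4} + \frac{3 \log{\left(3 \right)}}{2}.$$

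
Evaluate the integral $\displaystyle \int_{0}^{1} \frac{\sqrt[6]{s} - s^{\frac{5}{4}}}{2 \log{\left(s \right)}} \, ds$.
$\log{\left(\frac{\sqrt{42}}{9} \right)}$

Consider the one-parameter family: let $I(a) = \int_{0}^{1} \frac{- s^{\frac{5}{4}} + s^{a}}{2 \log{\left(s \right)}} \, ds$.

Since $\dfrac{\partial}{\partial a}\,s^{a} = s^{a} \ln s$, the $\ln s$ in the denominator cancels and
$$\frac{dI}{da} = \int_{0}^{1} \frac{1}{2} s^{a} \, ds = \frac{1}{2} \left[\frac{s^{a+1}}{a+1}\right]_0^1 = \frac{1}{2 \left(a + 1\right)}.$$

Integrating with respect to $a$ gives $I(a) = \log{\left(\frac{2 \sqrt{a + 1}}{3} \right)} + C$.

At $a = \frac{5}{4}$ the integrand is identically $0$, so $I(\frac{5}{4}) = 0$. The closed form gives $0$, hence $C = 0$.

Setting $a = \frac{1}{6}$:
$$I = \log{\left(\frac{\sqrt{42}}{9} \right)}.$$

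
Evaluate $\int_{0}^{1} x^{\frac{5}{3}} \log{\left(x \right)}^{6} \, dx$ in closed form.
$\frac{98415}{131072}$

Start from the elementary integral
$$J(a) = \int_{0}^{1} x^{a} \, dx = \frac{1}{a + 1}.$$

Differentiating under the integral sign brings down a factor of $\ln x$:
$$\frac{dJ}{da} = \int_{0}^{1} x^{a} \log{\left(x \right)} \, dx = - \frac{1}{\left(a + 1\right)^{2}}.$$

Repeating $6$ times in total — each differentiation brings down another $\ln x$ — gives
$$\frac{d^{6}J}{da^{6}} = \int_{0}^{1} x^{a} \log{\left(x \right)}^{6} \, dx = \frac{720}{\left(a + 1\right)^{7}},$$
and the integrand here is exactly the target integrand, so $I = \frac{720}{\left(a + 1\right)^{7}}$.

Setting $a = \frac{5}{3}$:
$$I = \frac{98415}{131072}.$$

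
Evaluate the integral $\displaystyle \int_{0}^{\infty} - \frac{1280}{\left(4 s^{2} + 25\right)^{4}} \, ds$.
$- \frac{4 \pi}{3125}$

Recall the elementary integral
$$J(a) = \int_{0}^{\infty} - \frac{5}{a^{2} + s^{2}} \, ds = - \frac{5 \pi}{2 a}.$$

Differentiating under the integral sign with respect to $a$,
$$\frac{dJ}{da} = \int_{0}^{\infty} \frac{10 a}{\left(a^{2} + s^{2}\right)^{2}} \, ds = \frac{5 \pi}{2 a^{2}},$$
so $\int_{0}^{\infty} - \frac{5}{\left(a^{2} + s^{2}\right)^{2}} \, ds = - \frac{5 \pi}{4 a^{3}}$.

Repeating — each differentiation of $1/(s^2+a^2)^j$ produces $-2ja/(s^2+a^2)^{j+1}$ — and dividing through by $-2ja$ at each step yields, after $3$ differentiations in total,
$$\int_{0}^{\infty} - \frac{5}{\left(a^{2} + s^{2}\right)^{4}} \, ds = - \frac{25 \pi}{32 a^{7}}.$$

Setting $a = \frac{5}{2}$:
$$I = - \frac{4 \pi}{3125}.$$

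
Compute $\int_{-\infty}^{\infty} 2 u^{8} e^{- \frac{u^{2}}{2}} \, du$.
$210 \sqrt{2} \sqrt{\pi}$

Start from the elementary integral
$$J(a) = \int_{-\infty}^{\infty} 2 e^{- a u^{2}} \, du = \frac{2 \sqrt{\pi}}{\sqrt{a}}.$$

Differentiating under the integral sign brings down a factor of $(-u^2)$:
$$\frac{dJ}{da} = \int_{-\infty}^{\infty} - 2 u^{2} e^{- a u^{2}} \, du = - \frac{\sqrt{\pi}}{a^{\frac{3}{2}}}.$$

Repeating $4$ times in total — each differentiation brings down another $(-u^2)$ — gives
$$\frac{d^{4}J}{da^{4}} = \int_{-\infty}^{\infty} 2 u^{8} e^{- a u^{2}} \, du = \frac{105 \sqrt{\pi}}{8 a^{\frac{9}{2}}},$$
and the integrand here is exactly the target integrand, so $I = \frac{105 \sqrt{\pi}}{8 a^{\frac{9}{2}}}$.

Setting $a = \frac{1}{2}$:
$$I = 210 \sqrt{2} \sqrt{\pi}.$$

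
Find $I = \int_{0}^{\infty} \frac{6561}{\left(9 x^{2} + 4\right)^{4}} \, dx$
$\frac{10935 \pi}{4096}$

Recall the elementary integral
$$J(a) = \int_{0}^{\infty} \frac{1}{a^{2} + x^{2}} \, dx = \frac{\pi}{2 a}.$$

Differentiating under the integral sign with respect to $a$,
$$\frac{dJ}{da} = \int_{0}^{\infty} - \frac{2 a}{\left(a^{2} + x^{2}\right)^{2}} \, dx = - \frac{\pi}{2 a^{2}},$$
so $\int_{0}^{\infty} \frac{1}{\left(a^{2} + x^{2}\right)^{2}} \, dx = \frac{\pi}{4 a^{3}}$.

Repeating — each differentiation of $1/(x^2+a^2)^j$ produces $-2ja/(x^2+a^2)^{j+1}$ — and dividing through by $-2ja$ at each step yields, after $3$ differentiations in total,
$$\int_{0}^{\infty} \frac{1}{\left(a^{2} + x^{2}\right)^{4}} \, dx = \frac{5 \pi}{32 a^{7}}.$$

Setting $a = \frac{2}{3}$:
$$I = \frac{10935 \pi}{4096}.$$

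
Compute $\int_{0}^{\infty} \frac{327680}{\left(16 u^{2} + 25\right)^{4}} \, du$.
$\frac{512 \pi}{3125}$

Start from the standard arctangent integral
$$J(a) = \int_{0}^{\infty} \frac{5}{a^{2} + u^{2}} \, du = \frac{5 \pi}{2 a}.$$

Differentiating under the integral sign with respect to $a$,
$$\frac{dJ}{da} = \int_{0}^{\infty} - \frac{10 a}{\left(a^{2} + u^{2}\right)^{2}} \, du = - \frac{5 \pi}{2 a^{2}},$$
so $\int_{0}^{\infty} \frac{5}{\left(a^{2} + u^{2}\right)^{2}} \, du = \frac{5 \pi}{4 a^{3}}$.

Repeating — each differentiation of $1/(u^2+a^2)^j$ produces $-2ja/(u^2+a^2)^{j+1}$ — and dividing through by $-2ja$ at each step yields, after $3$ differentiations in total,
$$\int_{0}^{\infty} \frac{5}{\left(a^{2} + u^{2}\right)^{4}} \, du = \frac{25 \pi}{32 a^{7}}.$$

Setting $a = \frac{5}{4}$:
$$I = \frac{512 \pi}{3125}.$$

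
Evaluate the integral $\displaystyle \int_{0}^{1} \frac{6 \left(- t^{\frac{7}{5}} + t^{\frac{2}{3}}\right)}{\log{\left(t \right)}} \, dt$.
$\log{\left(\frac{244140625}{2176782336} \right)}$

Consider the one-parameter family: let $I(a) = \int_{0}^{1} \frac{6 \left(- t^{\frac{7}{5}} + t^{a}\right)}{\log{\left(t \right)}} \, dt$.

Since $\dfrac{\partial}{\partial a}\,t^{a} = t^{a} \ln t$, the $\ln t$ in the denominator cancels and
$$\frac{dI}{da} = \int_{0}^{1} 6 t^{a} \, dt = 6 \left[\frac{t^{a+1}}{a+1}\right]_0^1 = \frac{6}{a + 1}.$$

Integrating with respect to $a$ gives $I(a) = \log{\left(\frac{15625 \left(a + 1\right)^{6}}{2985984} \right)} + C$.

At $a = \frac{7}{5}$ the integrand is identically $0$, so $I(\frac{7}{5}) = 0$. The closed form gives $0$, hence $C = 0$.

Setting $a = \frac{2}{3}$:
$$I = \log{\left(\frac{244140625}{2176782336} \right)}.$$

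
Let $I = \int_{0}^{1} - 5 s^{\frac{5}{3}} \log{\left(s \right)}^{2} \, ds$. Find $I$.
$- \frac{135}{256}$

Begin with the known integral
$$J(a) = \int_{0}^{1} - 5 s^{a} \, ds = - \frac{5}{a + 1}.$$

Differentiating under the integral sign brings down a factor of $\ln s$:
$$\frac{dJ}{da} = \int_{0}^{1} - 5 s^{a} \log{\left(s \right)} \, ds = \frac{5}{\left(a + 1\right)^{2}}.$$

Repeating twice in total — each differentiation brings down another $\ln s$ — gives
$$\frac{d^{2}J}{da^{2}} = \int_{0}^{1} - 5 s^{a} \log{\left(s \right)}^{2} \, ds = - \frac{10}{\left(a + 1\right)^{3}},$$
and the integrand here is exactly the target integrand, so $I = - \frac{10}{\left(a + 1\right)^{3}}$.

Setting $a = \frac{5}{3}$:
$$I = - \frac{135}{256}.$$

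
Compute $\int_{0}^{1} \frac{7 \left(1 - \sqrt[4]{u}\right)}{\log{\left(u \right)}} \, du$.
$- \log{\left(\frac{78125}{16384} \right)}$

Replace the exponent $\frac{1}{4}$ by a parameter $a$: let $I(a) = \int_{0}^{1} \frac{7 \left(1 - u^{a}\right)}{\log{\left(u \right)}} \, du$.

Since $\dfrac{\partial}{\partial a}\,u^{a} = u^{a} \ln u$, the $\ln u$ in the denominator cancels and
$$\frac{dI}{da} = \int_{0}^{1} -7 u^{a} \, du = -7 \left[\frac{u^{a+1}}{a+1}\right]_0^1 = - \frac{7}{a + 1}.$$

Integrating with respect to $a$ gives $I(a) = - 7 \log{\left(a + 1 \right)} + C$.

At $a = 0$ the integrand is identically $0$, so $I(0) = 0$. The closed form gives $0$, hence $C = 0$.

Setting $a = \frac{1}{4}$:
$$I = - \log{\left(\frac{78125}{16384} \right)}.$$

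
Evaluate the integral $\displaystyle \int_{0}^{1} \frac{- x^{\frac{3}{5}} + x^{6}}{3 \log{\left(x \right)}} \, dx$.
$\log{\left(\frac{\sqrt[3]{35}}{2} \right)}$

Introduce a parameter $a$ in the exponent: let $I(a) = \int_{0}^{1} \frac{x^{6} - x^{a}}{3 \log{\left(x \right)}} \, dx$.

Since $\dfrac{\partial}{\partial a}\,x^{a} = x^{a} \ln x$, the $\ln x$ in the denominator cancels and
$$\frac{dI}{da} = \int_{0}^{1} - \frac{1}{3} x^{a} \, dx = - \frac{1}{3} \left[\frac{x^{a+1}}{a+1}\right]_0^1 = - \frac{1}{3 a + 3}.$$

Integrating with respect to $a$ gives $I(a) = - \frac{\log{\left(a + 1 \right)}}{3} + \frac{\log{\left(7 \right)}}{3} + C$.

At $a = 6$ the integrand is identically $0$, so $I(6) = 0$. The closed form gives $0$, hence $C = 0$.

Setting $a = \frac{3}{5}$:
$$I = \log{\left(\frac{\sqrt[3]{35}}{2} \right)}.$$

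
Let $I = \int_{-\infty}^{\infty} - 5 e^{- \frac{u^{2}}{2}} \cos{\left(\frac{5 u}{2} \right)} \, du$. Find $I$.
$- \frac{5 \sqrt{2} \sqrt{\pi}}{e^{\frac{25}{8}}}$

Treat the cosine frequency as a parameter and define $I(b) = \int_{-\infty}^{\infty} - 5 e^{- \frac{u^{2}}{2}} \cos{\left(b u \right)} \, du$.

Differentiating under the integral sign,
$$I'(b) = \int_{-\infty}^{\infty} 5 u e^{- \frac{u^{2}}{2}} \sin{\left(b u \right)} \, du.$$

Integrate $\int_{-\infty}^{\infty} u \sin(b u)\, e^{- \frac{u^{2}}{2}}\, du$ by parts with $w = \sin(b u)$ and $dv = u\, e^{- \frac{u^{2}}{2}}\, du$, giving $v = - e^{- \frac{u^{2}}{2}}$. The boundary term vanishes and
$$\int_{-\infty}^{\infty} u \sin(b u)\, e^{- \frac{u^{2}}{2}}\, du = b \int_{-\infty}^{\infty} \cos(b u)\, e^{- \frac{u^{2}}{2}}\, du,$$
so $I'(b) = - b\, I(b)$.

This is a separable first-order ODE; solving with the initial condition $I(0) = \int_{-\infty}^{\infty} - 5 e^{- \frac{u^{2}}{2}}\,du = - 5 \sqrt{2} \sqrt{\pi}$ gives
$$I(b) = - 5 \sqrt{2} \sqrt{\pi} e^{- \frac{b^{2}}{2}}.$$

Setting $b = \frac{5}{2}$:
$$I = - \frac{5 \sqrt{2} \sqrt{\pi}}{e^{\frac{25}{8}}}.$$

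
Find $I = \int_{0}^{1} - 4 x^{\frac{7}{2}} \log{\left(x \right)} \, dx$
$\frac{16}{81}$

Consider the simpler parametrised integral
$$J(a) = \int_{0}^{1} - 4 x^{a} \, dx = - \frac{4}{a + 1}.$$

Differentiating under the integral sign brings down a factor of $\ln x$:
$$\frac{dJ}{da} = \int_{0}^{1} - 4 x^{a} \log{\left(x \right)} \, dx = \frac{4}{\left(a + 1\right)^{2}}.$$

The integral on the left is $I$, so $I = \frac{4}{\left(a + 1\right)^{2}}$.

Setting $a = \frac{7}{2}$:
$$I = \frac{16}{81}.$$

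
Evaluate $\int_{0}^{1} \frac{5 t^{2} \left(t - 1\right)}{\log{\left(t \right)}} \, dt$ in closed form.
$- \log{\left(\frac{243}{1024} \right)}$

Introduce a parameter $a$ in the exponent: let $I(a) = \int_{0}^{1} \frac{5 \left(t^{3} - t^{a}\right)}{\log{\left(t \right)}} \, dt$.

Since $\dfrac{\partial}{\partial a}\,t^{a} = t^{a} \ln t$, the $\ln t$ in the denominator cancels and
$$\frac{dI}{da} = \int_{0}^{1} -5 t^{a} \, dt = -5 \left[\frac{t^{a+1}}{a+1}\right]_0^1 = - \frac{5}{a + 1}.$$

Integrating with respect to $a$ gives $I(a) = - \log{\left(\frac{\left(a + 1\right)^{5}}{1024} \right)} + C$.

At $a = 3$ the integrand is identically $0$, so $I(3) = 0$. The closed form gives $0$, hence $C = 0$.

Setting $a = 2$:
$$I = - \log{\left(\frac{243}{1024} \right)}.$$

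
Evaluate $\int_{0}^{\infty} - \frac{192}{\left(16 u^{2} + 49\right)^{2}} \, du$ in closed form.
$- \frac{12 \pi}{343}$

Begin with the known result
$$J(a) = \int_{0}^{\infty} - \frac{3}{4 \left(a^{2} + u^{2}\right)} \, du = - \frac{3 \pi}{8 a}.$$

Differentiating under the integral sign with respect to $a$,
$$\frac{dJ}{da} = \int_{0}^{\infty} \frac{3 a}{2 \left(a^{2} + u^{2}\right)^{2}} \, du = \frac{3 \pi}{8 a^{2}},$$
so $\int_{0}^{\infty} - \frac{3}{4 \left(a^{2} + u^{2}\right)^{2}} \, du = - \frac{3 \pi}{16 a^{3}}$.

Setting $a = \frac{7}{4}$:
$$I = - \frac{12 \pi}{343}.$$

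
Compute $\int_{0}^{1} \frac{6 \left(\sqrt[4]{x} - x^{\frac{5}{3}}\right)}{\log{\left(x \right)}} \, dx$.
$- \log{\left(\frac{1073741824}{11390625} \right)}$

Introduce a parameter $a$ in the exponent: let $I(a) = \int_{0}^{1} \frac{6 \left(\sqrt[4]{x} - x^{a}\right)}{\log{\left(x \right)}} \, dx$.

Since $\dfrac{\partial}{\partial a}\,x^{a} = x^{a} \ln x$, the $\ln x$ in the denominator cancels and
$$\frac{dI}{da} = \int_{0}^{1} -6 x^{a} \, dx = -6 \left[\frac{x^{a+1}}{a+1}\right]_0^1 = - \frac{6}{a + 1}.$$

Integrating with respect to $a$ gives $I(a) = - \log{\left(\frac{4096 \left(a + 1\right)^{6}}{15625} \right)} + C$.

At $a = \frac{1}{4}$ the integrand is identically $0$, so $I(\frac{1}{4}) = 0$. The closed form gives $0$, hence $C = 0$.

Setting $a = \frac{5}{3}$:
$$I = - \log{\left(\frac{1073741824}{11390625} \right)}.$$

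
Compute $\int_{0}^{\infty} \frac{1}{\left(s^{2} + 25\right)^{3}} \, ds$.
$\frac{3 \pi}{50000}$

Recall the elementary integral
$$J(a) = \int_{0}^{\infty} \frac{1}{a^{2} + s^{2}} \, ds = \frac{\pi}{2 a}.$$

Differentiating under the integral sign with respect to $a$,
$$\frac{dJ}{da} = \int_{0}^{\infty} - \frac{2 a}{\left(a^{2} + s^{2}\right)^{2}} \, ds = - \frac{\pi}{2 a^{2}},$$
so $\int_{0}^{\infty} \frac{1}{\left(a^{2} + s^{2}\right)^{2}} \, ds = \frac{\pi}{4 a^{3}}$.

Repeating — each differentiation of $1/(s^2+a^2)^j$ produces $-2ja/(s^2+a^2)^{j+1}$ — and dividing through by $-2ja$ at each step yields, after $2$ differentiations in total,
$$\int_{0}^{\infty} \frac{1}{\left(a^{2} + s^{2}\right)^{3}} \, ds = \frac{3 \pi}{16 a^{5}}.$$

Setting $a = 5$:
$$I = \frac{3 \pi}{50000}.$$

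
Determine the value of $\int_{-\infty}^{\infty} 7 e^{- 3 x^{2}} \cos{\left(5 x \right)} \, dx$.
$\frac{7 \sqrt{3} \sqrt{\pi}}{3 e^{\frac{25}{12}}}$

Let $b$ denote the cosine frequency and define $I(b) = \int_{-\infty}^{\infty} 7 e^{- 3 x^{2}} \cos{\left(b x \right)} \, dx$.

Differentiating under the integral sign,
$$I'(b) = \int_{-\infty}^{\infty} - 7 x e^{- 3 x^{2}} \sin{\left(b x \right)} \, dx.$$

Integrate $\int_{-\infty}^{\infty} x \sin(b x)\, e^{- 3 x^{2}}\, dx$ by parts with $u = \sin(b x)$ and $dv = x\, e^{- 3 x^{2}}\, dx$, giving $v = - \frac{e^{- 3 x^{2}}}{6}$. The boundary term vanishes and
$$\int_{-\infty}^{\infty} x \sin(b x)\, e^{- 3 x^{2}}\, dx = \frac{b}{6} \int_{-\infty}^{\infty} \cos(b x)\, e^{- 3 x^{2}}\, dx,$$
so $I'(b) = - \frac{b}{6}\, I(b)$.

This is a separable first-order ODE; solving with the initial condition $I(0) = \int_{-\infty}^{\infty} 7 e^{- 3 x^{2}}\,dx = \frac{7 \sqrt{3} \sqrt{\pi}}{3}$ gives
$$I(b) = \frac{7 \sqrt{3} \sqrt{\pi} e^{- \frac{b^{2}}{12}}}{3}.$$

Setting $b = 5$:
$$I = \frac{7 \sqrt{3} \sqrt{\pi}}{3 e^{\frac{25}{12}}}.$$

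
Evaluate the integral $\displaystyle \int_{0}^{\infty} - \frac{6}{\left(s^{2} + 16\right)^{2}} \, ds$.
$- \frac{3 \pi}{128}$

Begin with the known result
$$J(a) = \int_{0}^{\infty} - \frac{6}{a^{2} + s^{2}} \, ds = - \frac{3 \pi}{a}.$$

Differentiating under the integral sign with respect to $a$,
$$\frac{dJ}{da} = \int_{0}^{\infty} \frac{12 a}{\left(a^{2} + s^{2}\right)^{2}} \, ds = \frac{3 \pi}{a^{2}},$$
so $\int_{0}^{\infty} - \frac{6}{\left(a^{2} + s^{2}\right)^{2}} \, ds = - \frac{3 \pi}{2 a^{3}}$.

Setting $a = 4$:
$$I = - \frac{3 \pi}{128}.$$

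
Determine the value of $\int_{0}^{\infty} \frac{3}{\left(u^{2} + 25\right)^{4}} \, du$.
$\frac{3 \pi}{500000}$

Begin with the known result
$$J(a) = \int_{0}^{\infty} \frac{3}{a^{2} + u^{2}} \, du = \frac{3 \pi}{2 a}.$$

Differentiating under the integral sign with respect to $a$,
$$\frac{dJ}{da} = \int_{0}^{\infty} - \frac{6 a}{\left(a^{2} + u^{2}\right)^{2}} \, du = - \frac{3 \pi}{2 a^{2}},$$
so $\int_{0}^{\infty} \frac{3}{\left(a^{2} + u^{2}\right)^{2}} \, du = \frac{3 \pi}{4 a^{3}}$.

Repeating — each differentiation of $1/(u^2+a^2)^j$ produces $-2ja/(u^2+a^2)^{j+1}$ — and dividing through by $-2ja$ at each step yields, after $3$ differentiations in total,
$$\int_{0}^{\infty} \frac{3}{\left(a^{2} + u^{2}\right)^{4}} \, du = \frac{15 \pi}{32 a^{7}}.$$

Setting $a = 5$:
$$I = \frac{3 \pi}{500000}.$$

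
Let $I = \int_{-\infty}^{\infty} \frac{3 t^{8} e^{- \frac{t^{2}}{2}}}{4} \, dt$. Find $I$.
$\frac{315 \sqrt{2} \sqrt{\pi}}{4}$

Consider the simpler parametrised integral
$$J(a) = \int_{-\infty}^{\infty} \frac{3 e^{- a t^{2}}}{4} \, dt = \frac{3 \sqrt{\pi}}{4 \sqrt{a}}.$$

Differentiating under the integral sign brings down a factor of $(-t^2)$:
$$\frac{dJ}{da} = \int_{-\infty}^{\infty} - \frac{3 t^{2} e^{- a t^{2}}}{4} \, dt = - \frac{3 \sqrt{\pi}}{8 a^{\frac{3}{2}}}.$$

Repeating $4$ times in total — each differentiation brings down another $(-t^2)$ — gives
$$\frac{d^{4}J}{da^{4}} = \int_{-\infty}^{\infty} \frac{3 t^{8} e^{- a t^{2}}}{4} \, dt = \frac{315 \sqrt{\pi}}{64 a^{\frac{9}{2}}},$$
and the integrand here is exactly the target integrand, so $I = \frac{315 \sqrt{\pi}}{64 a^{\frac{9}{2}}}$.

Setting $a = \frac{1}{2}$:
$$I = \frac{315 \sqrt{2} \sqrt{\pi}}{4}.$$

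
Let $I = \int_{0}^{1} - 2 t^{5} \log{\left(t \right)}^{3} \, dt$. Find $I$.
$\frac{1}{108}$

Consider the simpler parametrised integral
$$J(a) = \int_{0}^{1} - 2 t^{a} \, dt = - \frac{2}{a + 1}.$$

Differentiating under the integral sign brings down a factor of $\ln t$:
$$\frac{dJ}{da} = \int_{0}^{1} - 2 t^{a} \log{\left(t \right)} \, dt = \frac{2}{\left(a + 1\right)^{2}}.$$

Repeating $3$ times in total — each differentiation brings down another $\ln t$ — gives
$$\frac{d^{3}J}{da^{3}} = \int_{0}^{1} - 2 t^{a} \log{\left(t \right)}^{3} \, dt = \frac{12}{\left(a + 1\right)^{4}},$$
and the integrand here is exactly the target integrand, so $I = \frac{12}{\left(a + 1\right)^{4}}$.

Setting $a = 5$:
$$I = \frac{1}{108}.$$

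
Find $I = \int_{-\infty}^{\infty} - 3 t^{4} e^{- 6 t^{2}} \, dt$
$- \frac{\sqrt{6} \sqrt{\pi}}{96}$

Begin with the known integral
$$J(a) = \int_{-\infty}^{\infty} - 3 e^{- a t^{2}} \, dt = - \frac{3 \sqrt{\pi}}{\sqrt{a}}.$$

Differentiating under the integral sign brings down a factor of $(-t^2)$:
$$\frac{dJ}{da} = \int_{-\infty}^{\infty} 3 t^{2} e^{- a t^{2}} \, dt = \frac{3 \sqrt{\pi}}{2 a^{\frac{3}{2}}}.$$

Repeating twice in total — each differentiation brings down another $(-t^2)$ — gives
$$\frac{d^{2}J}{da^{2}} = \int_{-\infty}^{\infty} - 3 t^{4} e^{- a t^{2}} \, dt = - \frac{9 \sqrt{\pi}}{4 a^{\frac{5}{2}}},$$
and the integrand here is exactly the target integrand, so $I = - \frac{9 \sqrt{\pi}}{4 a^{\frac{5}{2}}}$.

Setting $a = 6$:
$$I = - \frac{\sqrt{6} \sqrt{\pi}}{96}.$$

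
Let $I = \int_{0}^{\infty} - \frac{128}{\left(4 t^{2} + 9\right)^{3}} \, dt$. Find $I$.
$- \frac{4 \pi}{81}$

Recall the elementary integral
$$J(a) = \int_{0}^{\infty} - \frac{2}{a^{2} + t^{2}} \, dt = - \frac{\pi}{a}.$$

Differentiating under the integral sign with respect to $a$,
$$\frac{dJ}{da} = \int_{0}^{\infty} \frac{4 a}{\left(a^{2} + t^{2}\right)^{2}} \, dt = \frac{\pi}{a^{2}},$$
so $\int_{0}^{\infty} - \frac{2}{\left(a^{2} + t^{2}\right)^{2}} \, dt = - \frac{\pi}{2 a^{3}}$.

Repeating — each differentiation of $1/(t^2+a^2)^j$ produces $-2ja/(t^2+a^2)^{j+1}$ — and dividing through by $-2ja$ at each step yields, after $2$ differentiations in total,
$$\int_{0}^{\infty} - \frac{2}{\left(a^{2} + t^{2}\right)^{3}} \, dt = - \frac{3 \pi}{8 a^{5}}.$$

Setting $a = \frac{3}{2}$:
$$I = - \frac{4 \pi}{81}.$$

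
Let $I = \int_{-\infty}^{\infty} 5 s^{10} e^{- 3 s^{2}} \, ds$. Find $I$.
$\frac{175 \sqrt{3} \sqrt{\pi}}{864}$

Consider the simpler parametrised integral
$$J(a) = \int_{-\infty}^{\infty} 5 e^{- a s^{2}} \, ds = \frac{5 \sqrt{\pi}}{\sqrt{a}}.$$

Differentiating under the integral sign brings down a factor of $(-s^2)$:
$$\frac{dJ}{da} = \int_{-\infty}^{\infty} - 5 s^{2} e^{- a s^{2}} \, ds = - \frac{5 \sqrt{\pi}}{2 a^{\frac{3}{2}}}.$$

Repeating $5$ times in total — each differentiation brings down another $(-s^2)$ — gives
$$\frac{d^{5}J}{da^{5}} = \int_{-\infty}^{\infty} - 5 s^{10} e^{- a s^{2}} \, ds = - \frac{4725 \sqrt{\pi}}{32 a^{\frac{11}{2}}},$$
and the integrand here is $(-1)^{5}$ times the target integrand, so $I = (-1)^{5}\,\frac{d^{5}J}{da^{5}} = \frac{4725 \sqrt{\pi}}{32 a^{\frac{11}{2}}}$.

Setting $a = 3$:
$$I = \frac{175 \sqrt{3} \sqrt{\pi}}{864}.$$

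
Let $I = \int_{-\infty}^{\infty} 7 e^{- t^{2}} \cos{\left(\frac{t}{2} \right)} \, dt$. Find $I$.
$\frac{7 \sqrt{\pi}}{e^{\frac{1}{16}}}$

Define $I(b) = \int_{-\infty}^{\infty} 7 e^{- t^{2}} \cos{\left(b t \right)} \, dt$.

Differentiating under the integral sign,
$$I'(b) = \int_{-\infty}^{\infty} - 7 t e^{- t^{2}} \sin{\left(b t \right)} \, dt.$$

Integrate $\int_{-\infty}^{\infty} t \sin(b t)\, e^{- t^{2}}\, dt$ by parts with $u = \sin(b t)$ and $dv = t\, e^{- t^{2}}\, dt$, giving $v = - \frac{e^{- t^{2}}}{2}$. The boundary term vanishes and
$$\int_{-\infty}^{\infty} t \sin(b t)\, e^{- t^{2}}\, dt = \frac{b}{2} \int_{-\infty}^{\infty} \cos(b t)\, e^{- t^{2}}\, dt,$$
so $I'(b) = - \frac{b}{2}\, I(b)$.

This is a separable first-order ODE; solving with the initial condition $I(0) = \int_{-\infty}^{\infty} 7 e^{- t^{2}}\,dt = 7 \sqrt{\pi}$ gives
$$I(b) = 7 \sqrt{\pi} e^{- \frac{b^{2}}{4}}.$$

Setting $b = \frac{1}{2}$:
$$I = \frac{7 \sqrt{\pi}}{e^{\frac{1}{16}}}.$$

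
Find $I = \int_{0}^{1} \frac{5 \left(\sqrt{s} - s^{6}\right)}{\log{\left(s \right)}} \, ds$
$- \log{\left(\frac{537824}{243} \right)}$

Introduce a parameter $a$ in the exponent: let $I(a) = \int_{0}^{1} \frac{5 \left(\sqrt{s} - s^{a}\right)}{\log{\left(s \right)}} \, ds$.

Since $\dfrac{\partial}{\partial a}\,s^{a} = s^{a} \ln s$, the $\ln s$ in the denominator cancels and
$$\frac{dI}{da} = \int_{0}^{1} -5 s^{a} \, ds = -5 \left[\frac{s^{a+1}}{a+1}\right]_0^1 = - \frac{5}{a + 1}.$$

Integrating with respect to $a$ gives $I(a) = - \log{\left(\frac{32 \left(a + 1\right)^{5}}{243} \right)} + C$.

At $a = \frac{1}{2}$ the integrand is identically $0$, so $I(\frac{1}{2}) = 0$. The closed form gives $0$, hence $C = 0$.

Setting $a = 6$:
$$I = - \log{\left(\frac{537824}{243} \right)}.$$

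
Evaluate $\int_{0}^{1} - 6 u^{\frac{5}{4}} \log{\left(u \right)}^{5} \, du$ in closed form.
$\frac{327680}{59049}$

Begin with the known integral
$$J(a) = \int_{0}^{1} - 6 u^{a} \, du = - \frac{6}{a + 1}.$$

Differentiating under the integral sign brings down a factor of $\ln u$:
$$\frac{dJ}{da} = \int_{0}^{1} - 6 u^{a} \log{\left(u \right)} \, du = \frac{6}{\left(a + 1\right)^{2}}.$$

Repeating $5$ times in total — each differentiation brings down another $\ln u$ — gives
$$\frac{d^{5}J}{da^{5}} = \int_{0}^{1} - 6 u^{a} \log{\left(u \right)}^{5} \, du = \frac{720}{\left(a + 1\right)^{6}},$$
and the integrand here is exactly the target integrand, so $I = \frac{720}{\left(a + 1\right)^{6}}$.

Setting $a = \frac{5}{4}$:
$$I = \frac{327680}{59049}.$$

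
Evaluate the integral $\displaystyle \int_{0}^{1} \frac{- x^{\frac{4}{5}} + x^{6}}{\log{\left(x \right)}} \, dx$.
$\log{\left(\frac{35}{9} \right)}$

Introduce a parameter $a$ in the exponent: let $I(a) = \int_{0}^{1} \frac{- x^{\frac{4}{5}} + x^{a}}{\log{\left(x \right)}} \, dx$.

Since $\dfrac{\partial}{\partial a}\,x^{a} = x^{a} \ln x$, the $\ln x$ in the denominator cancels and
$$\frac{dI}{da} = \int_{0}^{1} x^{a} \, dx = \left[\frac{x^{a+1}}{a+1}\right]_0^1 = \frac{1}{a + 1}.$$

Integrating with respect to $a$ gives $I(a) = \log{\left(\frac{5 a}{9} + \frac{5}{9} \right)} + C$.

At $a = \frac{4}{5}$ the integrand is identically $0$, so $I(\frac{4}{5}) = 0$. The closed form gives $0$, hence $C = 0$.

Setting $a = 6$:
$$I = \log{\left(\frac{35}{9} \right)}.$$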